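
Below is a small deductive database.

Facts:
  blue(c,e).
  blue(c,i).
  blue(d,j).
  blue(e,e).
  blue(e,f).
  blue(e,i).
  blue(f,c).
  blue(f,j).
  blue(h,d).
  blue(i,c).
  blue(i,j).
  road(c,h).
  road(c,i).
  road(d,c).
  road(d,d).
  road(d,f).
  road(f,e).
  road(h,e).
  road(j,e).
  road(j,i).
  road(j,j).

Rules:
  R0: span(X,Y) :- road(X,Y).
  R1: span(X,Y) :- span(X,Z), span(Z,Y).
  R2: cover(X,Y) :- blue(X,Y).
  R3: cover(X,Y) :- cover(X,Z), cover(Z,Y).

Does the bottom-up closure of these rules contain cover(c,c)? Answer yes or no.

yes

round 1: derive cover(c,e) via R2 from blue(c,e)
round 1: derive cover(c,i) via R2 from blue(c,i)
round 1: derive cover(d,j) via R2 from blue(d,j)
round 1: derive cover(e,e) via R2 from blue(e,e)
round 1: derive cover(e,f) via R2 from blue(e,f)
round 1: derive cover(e,i) via R2 from blue(e,i)
round 1: derive cover(f,c) via R2 from blue(f,c)
round 1: derive cover(f,j) via R2 from blue(f,j)
round 1: derive cover(h,d) via R2 from blue(h,d)
round 1: derive cover(i,c) via R2 from blue(i,c)
round 1: derive cover(i,j) via R2 from blue(i,j)
round 2: derive cover(c,c) via R3 from cover(c,i), cover(i,c)
round 2: derive cover(c,f) via R3 from cover(c,e), cover(e,f)
round 2: derive cover(c,j) via R3 from cover(c,i), cover(i,j)
round 2: derive cover(e,c) via R3 from cover(e,f), cover(f,c)
round 2: derive cover(e,j) via R3 from cover(e,f), cover(f,j)
round 2: derive cover(f,e) via R3 from cover(f,c), cover(c,e)
round 2: derive cover(f,i) via R3 from cover(f,c), cover(c,i)
round 2: derive cover(h,j) via R3 from cover(h,d), cover(d,j)
round 2: derive cover(i,e) via R3 from cover(i,c), cover(c,e)
round 2: derive cover(i,i) via R3 from cover(i,c), cover(c,i)
round 3: derive cover(f,f) via R3 from cover(f,c), cover(c,f)
round 3: derive cover(i,f) via R3 from cover(i,c), cover(c,f)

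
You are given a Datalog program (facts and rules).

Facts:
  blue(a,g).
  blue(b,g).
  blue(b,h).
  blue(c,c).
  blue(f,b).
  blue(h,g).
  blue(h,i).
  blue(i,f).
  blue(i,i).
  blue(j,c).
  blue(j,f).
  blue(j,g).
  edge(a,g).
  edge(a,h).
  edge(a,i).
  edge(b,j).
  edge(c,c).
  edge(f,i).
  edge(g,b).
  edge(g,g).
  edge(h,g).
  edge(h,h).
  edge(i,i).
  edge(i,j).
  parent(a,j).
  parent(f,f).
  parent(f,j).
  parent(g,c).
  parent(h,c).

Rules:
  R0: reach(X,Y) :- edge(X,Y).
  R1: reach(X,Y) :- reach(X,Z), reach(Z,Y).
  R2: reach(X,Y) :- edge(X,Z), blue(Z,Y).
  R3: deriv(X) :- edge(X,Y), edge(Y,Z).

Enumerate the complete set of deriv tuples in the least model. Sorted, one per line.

round 1: derive deriv(a) via R3 from edge(a,g), edge(g,b)
round 1: derive deriv(c) via R3 from edge(c,c), edge(c,c)
round 1: derive deriv(f) via R3 from edge(f,i), edge(i,i)
round 1: derive deriv(g) via R3 from edge(g,b), edge(b,j)
round 1: derive deriv(h) via R3 from edge(h,g), edge(g,b)
round 1: derive deriv(i) via R3 from edge(i,i), edge(i,i)

deriv(a)
deriv(c)
deriv(f)
deriv(g)
deriv(h)
deriv(i)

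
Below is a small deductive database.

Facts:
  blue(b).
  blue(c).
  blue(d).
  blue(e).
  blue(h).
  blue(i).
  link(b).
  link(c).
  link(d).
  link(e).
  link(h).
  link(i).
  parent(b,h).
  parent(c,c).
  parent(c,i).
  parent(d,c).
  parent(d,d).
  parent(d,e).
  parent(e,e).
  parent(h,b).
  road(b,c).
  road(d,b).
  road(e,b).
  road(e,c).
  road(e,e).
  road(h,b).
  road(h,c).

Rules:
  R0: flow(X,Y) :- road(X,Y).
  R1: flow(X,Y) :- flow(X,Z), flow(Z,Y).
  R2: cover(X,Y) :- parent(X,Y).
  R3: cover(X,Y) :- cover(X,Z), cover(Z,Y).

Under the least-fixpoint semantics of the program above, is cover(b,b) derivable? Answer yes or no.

round 1: derive cover(b,h) via R2 from parent(b,h)
round 1: derive cover(c,c) via R2 from parent(c,c)
round 1: derive cover(c,i) via R2 from parent(c,i)
round 1: derive cover(d,c) via R2 from parent(d,c)
round 1: derive cover(d,d) via R2 from parent(d,d)
round 1: derive cover(d,e) via R2 from parent(d,e)
round 1: derive cover(e,e) via R2 from parent(e,e)
round 1: derive cover(h,b) via R2 from parent(h,b)
round 2: derive cover(b,b) via R3 from cover(b,h), cover(h,b)
round 2: derive cover(d,i) via R3 from cover(d,c), cover(c,i)
round 2: derive cover(h,h) via R3 from cover(h,b), cover(b,h)

yes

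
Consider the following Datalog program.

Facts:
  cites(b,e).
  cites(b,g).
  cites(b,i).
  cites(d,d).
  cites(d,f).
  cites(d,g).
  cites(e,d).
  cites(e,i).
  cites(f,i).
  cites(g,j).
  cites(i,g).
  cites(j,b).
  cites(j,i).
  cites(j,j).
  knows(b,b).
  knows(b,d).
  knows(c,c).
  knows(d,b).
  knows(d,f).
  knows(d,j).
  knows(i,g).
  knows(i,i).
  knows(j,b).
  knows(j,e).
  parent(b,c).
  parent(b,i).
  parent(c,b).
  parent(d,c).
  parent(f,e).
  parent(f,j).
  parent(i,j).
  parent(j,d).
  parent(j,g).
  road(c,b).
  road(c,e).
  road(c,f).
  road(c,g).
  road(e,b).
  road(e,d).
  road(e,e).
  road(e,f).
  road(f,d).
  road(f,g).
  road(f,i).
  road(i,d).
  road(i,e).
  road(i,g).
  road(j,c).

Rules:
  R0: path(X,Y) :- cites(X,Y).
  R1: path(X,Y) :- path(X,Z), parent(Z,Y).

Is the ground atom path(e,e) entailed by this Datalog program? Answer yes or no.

no

round 1: derive path(b,e) via R0 from cites(b,e)
round 1: derive path(b,g) via R0 from cites(b,g)
round 1: derive path(b,i) via R0 from cites(b,i)
round 1: derive path(d,d) via R0 from cites(d,d)
round 1: derive path(d,f) via R0 from cites(d,f)
round 1: derive path(d,g) via R0 from cites(d,g)
round 1: derive path(e,d) via R0 from cites(e,d)
round 1: derive path(e,i) via R0 from cites(e,i)
round 1: derive path(f,i) via R0 from cites(f,i)
round 1: derive path(g,j) via R0 from cites(g,j)
round 1: derive path(i,g) via R0 from cites(i,g)
round 1: derive path(j,b) via R0 from cites(j,b)
round 1: derive path(j,i) via R0 from cites(j,i)
round 1: derive path(j,j) via R0 from cites(j,j)
round 2: derive path(b,j) via R1 from path(b,i), parent(i,j)
round 2: derive path(d,c) via R1 from path(d,d), parent(d,c)
round 2: derive path(d,e) via R1 from path(d,f), parent(f,e)
round 2: derive path(d,j) via R1 from path(d,f), parent(f,j)
round 2: derive path(e,c) via R1 from path(e,d), parent(d,c)
round 2: derive path(e,j) via R1 from path(e,i), parent(i,j)
round 2: derive path(f,j) via R1 from path(f,i), parent(i,j)
round 2: derive path(g,d) via R1 from path(g,j), parent(j,d)
round 2: derive path(g,g) via R1 from path(g,j), parent(j,g)
round 2: derive path(j,c) via R1 from path(j,b), parent(b,c)
round 2: derive path(j,d) via R1 from path(j,j), parent(j,d)
round 2: derive path(j,g) via R1 from path(j,j), parent(j,g)
round 3: derive path(b,d) via R1 from path(b,j), parent(j,d)
round 3: derive path(d,b) via R1 from path(d,c), parent(c,b)
round 3: derive path(e,b) via R1 from path(e,c), parent(c,b)
round 3: derive path(e,g) via R1 from path(e,j), parent(j,g)
round 3: derive path(f,d) via R1 from path(f,j), parent(j,d)
round 3: derive path(f,g) via R1 from path(f,j), parent(j,g)
round 3: derive path(g,c) via R1 from path(g,d), parent(d,c)
round 4: derive path(b,c) via R1 from path(b,d), parent(d,c)
round 4: derive path(d,i) via R1 from path(d,b), parent(b,i)
round 4: derive path(f,c) via R1 from path(f,d), parent(d,c)
round 4: derive path(g,b) via R1 from path(g,c), parent(c,b)
round 5: derive path(b,b) via R1 from path(b,c), parent(c,b)
round 5: derive path(f,b) via R1 from path(f,c), parent(c,b)
round 5: derive path(g,i) via R1 from path(g,b), parent(b,i)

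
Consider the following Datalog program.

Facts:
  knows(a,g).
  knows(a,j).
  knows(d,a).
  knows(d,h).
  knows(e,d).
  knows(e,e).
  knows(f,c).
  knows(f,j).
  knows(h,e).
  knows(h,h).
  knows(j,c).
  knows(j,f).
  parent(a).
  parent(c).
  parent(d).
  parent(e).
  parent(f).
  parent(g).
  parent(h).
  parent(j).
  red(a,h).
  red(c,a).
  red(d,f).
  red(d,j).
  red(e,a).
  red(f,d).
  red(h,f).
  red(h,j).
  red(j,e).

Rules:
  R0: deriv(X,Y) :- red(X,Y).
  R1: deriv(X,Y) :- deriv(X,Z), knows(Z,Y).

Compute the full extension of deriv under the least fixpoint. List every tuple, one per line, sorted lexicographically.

deriv(a,a)
deriv(a,c)
deriv(a,d)
deriv(a,e)
deriv(a,f)
deriv(a,g)
deriv(a,h)
deriv(a,j)
deriv(c,a)
deriv(c,c)
deriv(c,f)
deriv(c,g)
deriv(c,j)
deriv(d,c)
deriv(d,f)
deriv(d,j)
deriv(e,a)
deriv(e,c)
deriv(e,f)
deriv(e,g)
deriv(e,j)
deriv(f,a)
deriv(f,c)
deriv(f,d)
deriv(f,e)
deriv(f,f)
deriv(f,g)
deriv(f,h)
deriv(f,j)
deriv(h,c)
deriv(h,f)
deriv(h,j)
deriv(j,a)
deriv(j,c)
deriv(j,d)
deriv(j,e)
deriv(j,f)
deriv(j,g)
deriv(j,h)
deriv(j,j)

round 1: derive deriv(a,h) via R0 from red(a,h)
round 1: derive deriv(c,a) via R0 from red(c,a)
round 1: derive deriv(d,f) via R0 from red(d,f)
round 1: derive deriv(d,j) via R0 from red(d,j)
round 1: derive deriv(e,a) via R0 from red(e,a)
round 1: derive deriv(f,d) via R0 from red(f,d)
round 1: derive deriv(h,f) via R0 from red(h,f)
round 1: derive deriv(h,j) via R0 from red(h,j)
round 1: derive deriv(j,e) via R0 from red(j,e)
round 2: derive deriv(a,e) via R1 from deriv(a,h), knows(h,e)
round 2: derive deriv(c,g) via R1 from deriv(c,a), knows(a,g)
round 2: derive deriv(c,j) via R1 from deriv(c,a), knows(a,j)
round 2: derive deriv(d,c) via R1 from deriv(d,f), knows(f,c)
round 2: derive deriv(e,g) via R1 from deriv(e,a), knows(a,g)
round 2: derive deriv(e,j) via R1 from deriv(e,a), knows(a,j)
round 2: derive deriv(f,a) via R1 from deriv(f,d), knows(d,a)
round 2: derive deriv(f,h) via R1 from deriv(f,d), knows(d,h)
round 2: derive deriv(h,c) via R1 from deriv(h,f), knows(f,c)
round 2: derive deriv(j,d) via R1 from deriv(j,e), knows(e,d)
round 3: derive deriv(a,d) via R1 from deriv(a,e), knows(e,d)
round 3: derive deriv(c,c) via R1 from deriv(c,j), knows(j,c)
round 3: derive deriv(c,f) via R1 from deriv(c,j), knows(j,f)
round 3: derive deriv(e,c) via R1 from deriv(e,j), knows(j,c)
round 3: derive deriv(e,f) via R1 from deriv(e,j), knows(j,f)
round 3: derive deriv(f,e) via R1 from deriv(f,h), knows(h,e)
round 3: derive deriv(f,g) via R1 from deriv(f,a), knows(a,g)
round 3: derive deriv(f,j) via R1 from deriv(f,a), knows(a,j)
round 3: derive deriv(j,a) via R1 from deriv(j,d), knows(d,a)
round 3: derive deriv(j,h) via R1 from deriv(j,d), knows(d,h)
round 4: derive deriv(a,a) via R1 from deriv(a,d), knows(d,a)
round 4: derive deriv(f,c) via R1 from deriv(f,j), knows(j,c)
round 4: derive deriv(f,f) via R1 from deriv(f,j), knows(j,f)
round 4: derive deriv(j,g) via R1 from deriv(j,a), knows(a,g)
round 4: derive deriv(j,j) via R1 from deriv(j,a), knows(a,j)
round 5: derive deriv(a,g) via R1 from deriv(a,a), knows(a,g)
round 5: derive deriv(a,j) via R1 from deriv(a,a), knows(a,j)
round 5: derive deriv(j,c) via R1 from deriv(j,j), knows(j,c)
round 5: derive deriv(j,f) via R1 from deriv(j,j), knows(j,f)
round 6: derive deriv(a,c) via R1 from deriv(a,j), knows(j,c)
round 6: derive deriv(a,f) via R1 from deriv(a,j), knows(j,f)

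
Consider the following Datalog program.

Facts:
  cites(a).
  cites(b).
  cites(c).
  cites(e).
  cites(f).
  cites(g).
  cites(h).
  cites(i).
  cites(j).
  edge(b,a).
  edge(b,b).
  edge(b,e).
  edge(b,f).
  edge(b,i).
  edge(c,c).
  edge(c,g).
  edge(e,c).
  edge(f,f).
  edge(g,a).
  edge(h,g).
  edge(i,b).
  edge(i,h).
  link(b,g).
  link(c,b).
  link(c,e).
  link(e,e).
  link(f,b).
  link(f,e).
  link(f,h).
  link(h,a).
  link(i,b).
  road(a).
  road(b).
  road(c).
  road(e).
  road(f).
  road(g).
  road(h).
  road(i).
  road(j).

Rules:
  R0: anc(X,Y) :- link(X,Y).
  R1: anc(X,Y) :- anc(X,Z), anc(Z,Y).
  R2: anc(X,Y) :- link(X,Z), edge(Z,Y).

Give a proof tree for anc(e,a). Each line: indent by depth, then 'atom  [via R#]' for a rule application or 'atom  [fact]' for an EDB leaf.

anc(e,a)  [via R1]
  anc(e,c)  [via R2]
    link(e,e)  [fact]
    edge(e,c)  [fact]
  anc(c,a)  [via R2]
    link(c,b)  [fact]
    edge(b,a)  [fact]

round 1: derive anc(b,g) via R0 from link(b,g)
round 1: derive anc(c,b) via R0 from link(c,b)
round 1: derive anc(c,e) via R0 from link(c,e)
round 1: derive anc(e,e) via R0 from link(e,e)
round 1: derive anc(f,b) via R0 from link(f,b)
round 1: derive anc(f,e) via R0 from link(f,e)
round 1: derive anc(f,h) via R0 from link(f,h)
round 1: derive anc(h,a) via R0 from link(h,a)
round 1: derive anc(i,b) via R0 from link(i,b)
round 1: derive anc(b,a) via R2 from link(b,g), edge(g,a)
round 1: derive anc(c,a) via R2 from link(c,b), edge(b,a)
round 1: derive anc(c,c) via R2 from link(c,e), edge(e,c)
round 1: derive anc(c,f) via R2 from link(c,b), edge(b,f)
round 1: derive anc(c,i) via R2 from link(c,b), edge(b,i)
round 1: derive anc(e,c) via R2 from link(e,e), edge(e,c)
round 1: derive anc(f,a) via R2 from link(f,b), edge(b,a)
round 1: derive anc(f,c) via R2 from link(f,e), edge(e,c)
round 1: derive anc(f,f) via R2 from link(f,b), edge(b,f)
round 1: derive anc(f,g) via R2 from link(f,h), edge(h,g)
round 1: derive anc(f,i) via R2 from link(f,b), edge(b,i)
round 1: derive anc(i,a) via R2 from link(i,b), edge(b,a)
round 1: derive anc(i,e) via R2 from link(i,b), edge(b,e)
round 1: derive anc(i,f) via R2 from link(i,b), edge(b,f)
round 1: derive anc(i,i) via R2 from link(i,b), edge(b,i)
round 2: derive anc(c,g) via R1 from anc(c,b), anc(b,g)
round 2: derive anc(c,h) via R1 from anc(c,f), anc(f,h)
round 2: derive anc(e,a) via R1 from anc(e,c), anc(c,a)
round 2: derive anc(e,b) via R1 from anc(e,c), anc(c,b)
round 2: derive anc(e,f) via R1 from anc(e,c), anc(c,f)
round 2: derive anc(e,i) via R1 from anc(e,c), anc(c,i)
round 2: derive anc(i,c) via R1 from anc(i,e), anc(e,c)
round 2: derive anc(i,g) via R1 from anc(i,b), anc(b,g)
round 2: derive anc(i,h) via R1 from anc(i,f), anc(f,h)
round 3: derive anc(e,g) via R1 from anc(e,b), anc(b,g)
round 3: derive anc(e,h) via R1 from anc(e,c), anc(c,h)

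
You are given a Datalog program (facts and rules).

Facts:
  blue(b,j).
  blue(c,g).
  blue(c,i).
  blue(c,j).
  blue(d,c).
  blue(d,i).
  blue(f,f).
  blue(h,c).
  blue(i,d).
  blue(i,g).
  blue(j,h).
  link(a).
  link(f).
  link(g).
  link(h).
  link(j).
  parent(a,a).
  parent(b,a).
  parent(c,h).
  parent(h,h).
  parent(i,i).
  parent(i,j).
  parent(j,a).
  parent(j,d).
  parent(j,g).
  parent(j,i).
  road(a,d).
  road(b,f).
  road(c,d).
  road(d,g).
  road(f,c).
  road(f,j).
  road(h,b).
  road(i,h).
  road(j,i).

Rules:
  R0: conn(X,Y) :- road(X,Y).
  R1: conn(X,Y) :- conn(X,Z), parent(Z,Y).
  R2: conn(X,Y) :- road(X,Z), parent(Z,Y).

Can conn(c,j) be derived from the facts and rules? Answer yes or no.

round 1: derive conn(a,d) via R0 from road(a,d)
round 1: derive conn(b,f) via R0 from road(b,f)
round 1: derive conn(c,d) via R0 from road(c,d)
round 1: derive conn(d,g) via R0 from road(d,g)
round 1: derive conn(f,c) via R0 from road(f,c)
round 1: derive conn(f,j) via R0 from road(f,j)
round 1: derive conn(h,b) via R0 from road(h,b)
round 1: derive conn(i,h) via R0 from road(i,h)
round 1: derive conn(j,i) via R0 from road(j,i)
round 1: derive conn(f,a) via R2 from road(f,j), parent(j,a)
round 1: derive conn(f,d) via R2 from road(f,j), parent(j,d)
round 1: derive conn(f,g) via R2 from road(f,j), parent(j,g)
round 1: derive conn(f,h) via R2 from road(f,c), parent(c,h)
round 1: derive conn(f,i) via R2 from road(f,j), parent(j,i)
round 1: derive conn(h,a) via R2 from road(h,b), parent(b,a)
round 1: derive conn(j,j) via R2 from road(j,i), parent(i,j)
round 2: derive conn(j,a) via R1 from conn(j,j), parent(j,a)
round 2: derive conn(j,d) via R1 from conn(j,j), parent(j,d)
round 2: derive conn(j,g) via R1 from conn(j,j), parent(j,g)

no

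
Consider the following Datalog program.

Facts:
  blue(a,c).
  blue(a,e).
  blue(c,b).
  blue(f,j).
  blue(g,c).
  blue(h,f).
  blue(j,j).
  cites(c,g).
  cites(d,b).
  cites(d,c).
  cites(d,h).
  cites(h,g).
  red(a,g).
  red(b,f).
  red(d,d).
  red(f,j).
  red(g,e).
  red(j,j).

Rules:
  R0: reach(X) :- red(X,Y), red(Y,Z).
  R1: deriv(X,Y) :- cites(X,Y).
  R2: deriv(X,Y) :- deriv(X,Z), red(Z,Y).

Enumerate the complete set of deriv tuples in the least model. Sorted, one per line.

deriv(c,e)
deriv(c,g)
deriv(d,b)
deriv(d,c)
deriv(d,f)
deriv(d,h)
deriv(d,j)
deriv(h,e)
deriv(h,g)

round 1: derive deriv(c,g) via R1 from cites(c,g)
round 1: derive deriv(d,b) via R1 from cites(d,b)
round 1: derive deriv(d,c) via R1 from cites(d,c)
round 1: derive deriv(d,h) via R1 from cites(d,h)
round 1: derive deriv(h,g) via R1 from cites(h,g)
round 2: derive deriv(c,e) via R2 from deriv(c,g), red(g,e)
round 2: derive deriv(d,f) via R2 from deriv(d,b), red(b,f)
round 2: derive deriv(h,e) via R2 from deriv(h,g), red(g,e)
round 3: derive deriv(d,j) via R2 from deriv(d,f), red(f,j)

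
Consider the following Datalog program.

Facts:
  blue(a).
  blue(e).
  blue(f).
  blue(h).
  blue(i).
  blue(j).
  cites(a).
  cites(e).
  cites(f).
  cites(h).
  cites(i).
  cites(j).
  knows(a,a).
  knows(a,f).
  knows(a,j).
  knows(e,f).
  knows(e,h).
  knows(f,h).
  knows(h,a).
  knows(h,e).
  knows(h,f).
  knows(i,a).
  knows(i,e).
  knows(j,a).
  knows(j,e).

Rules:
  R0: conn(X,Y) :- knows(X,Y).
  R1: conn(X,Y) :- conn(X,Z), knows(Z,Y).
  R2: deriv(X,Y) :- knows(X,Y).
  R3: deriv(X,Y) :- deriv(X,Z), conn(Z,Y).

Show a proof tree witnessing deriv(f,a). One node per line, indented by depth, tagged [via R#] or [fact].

deriv(f,a)  [via R3]
  deriv(f,h)  [via R2]
    knows(f,h)  [fact]
  conn(h,a)  [via R0]
    knows(h,a)  [fact]

round 1: derive conn(a,a) via R0 from knows(a,a)
round 1: derive conn(a,f) via R0 from knows(a,f)
round 1: derive conn(a,j) via R0 from knows(a,j)
round 1: derive conn(e,f) via R0 from knows(e,f)
round 1: derive conn(e,h) via R0 from knows(e,h)
round 1: derive conn(f,h) via R0 from knows(f,h)
round 1: derive conn(h,a) via R0 from knows(h,a)
round 1: derive conn(h,e) via R0 from knows(h,e)
round 1: derive conn(h,f) via R0 from knows(h,f)
round 1: derive conn(i,a) via R0 from knows(i,a)
round 1: derive conn(i,e) via R0 from knows(i,e)
round 1: derive conn(j,a) via R0 from knows(j,a)
round 1: derive conn(j,e) via R0 from knows(j,e)
round 1: derive deriv(a,a) via R2 from knows(a,a)
round 1: derive deriv(a,f) via R2 from knows(a,f)
round 1: derive deriv(a,j) via R2 from knows(a,j)
round 1: derive deriv(e,f) via R2 from knows(e,f)
round 1: derive deriv(e,h) via R2 from knows(e,h)
round 1: derive deriv(f,h) via R2 from knows(f,h)
round 1: derive deriv(h,a) via R2 from knows(h,a)
round 1: derive deriv(h,e) via R2 from knows(h,e)
round 1: derive deriv(h,f) via R2 from knows(h,f)
round 1: derive deriv(i,a) via R2 from knows(i,a)
round 1: derive deriv(i,e) via R2 from knows(i,e)
round 1: derive deriv(j,a) via R2 from knows(j,a)
round 1: derive deriv(j,e) via R2 from knows(j,e)
round 2: derive conn(a,e) via R1 from conn(a,j), knows(j,e)
round 2: derive conn(a,h) via R1 from conn(a,f), knows(f,h)
round 2: derive conn(e,a) via R1 from conn(e,h), knows(h,a)
round 2: derive conn(e,e) via R1 from conn(e,h), knows(h,e)
round 2: derive conn(f,a) via R1 from conn(f,h), knows(h,a)
round 2: derive conn(f,e) via R1 from conn(f,h), knows(h,e)
round 2: derive conn(f,f) via R1 from conn(f,h), knows(h,f)
round 2: derive conn(h,h) via R1 from conn(h,e), knows(e,h)
round 2: derive conn(h,j) via R1 from conn(h,a), knows(a,j)
round 2: derive conn(i,f) via R1 from conn(i,a), knows(a,f)
round 2: derive conn(i,h) via R1 from conn(i,e), knows(e,h)
round 2: derive conn(i,j) via R1 from conn(i,a), knows(a,j)
round 2: derive conn(j,f) via R1 from conn(j,a), knows(a,f)
round 2: derive conn(j,h) via R1 from conn(j,e), knows(e,h)
round 2: derive conn(j,j) via R1 from conn(j,a), knows(a,j)
round 2: derive deriv(a,e) via R3 from deriv(a,j), conn(j,e)
round 2: derive deriv(a,h) via R3 from deriv(a,f), conn(f,h)
round 2: derive deriv(e,a) via R3 from deriv(e,h), conn(h,a)
round 2: derive deriv(e,e) via R3 from deriv(e,h), conn(h,e)
round 2: derive deriv(f,a) via R3 from deriv(f,h), conn(h,a)
round 2: derive deriv(f,e) via R3 from deriv(f,h), conn(h,e)
round 2: derive deriv(f,f) via R3 from deriv(f,h), conn(h,f)
round 2: derive deriv(h,h) via R3 from deriv(h,e), conn(e,h)
round 2: derive deriv(h,j) via R3 from deriv(h,a), conn(a,j)
round 2: derive deriv(i,f) via R3 from deriv(i,a), conn(a,f)
round 2: derive deriv(i,h) via R3 from deriv(i,e), conn(e,h)
round 2: derive deriv(i,j) via R3 from deriv(i,a), conn(a,j)
round 2: derive deriv(j,f) via R3 from deriv(j,a), conn(a,f)
round 2: derive deriv(j,h) via R3 from deriv(j,e), conn(e,h)
round 2: derive deriv(j,j) via R3 from deriv(j,a), conn(a,j)
round 3: derive conn(e,j) via R1 from conn(e,a), knows(a,j)
round 3: derive conn(f,j) via R1 from conn(f,a), knows(a,j)
round 3: derive deriv(e,j) via R3 from deriv(e,a), conn(a,j)
round 3: derive deriv(f,j) via R3 from deriv(f,a), conn(a,j)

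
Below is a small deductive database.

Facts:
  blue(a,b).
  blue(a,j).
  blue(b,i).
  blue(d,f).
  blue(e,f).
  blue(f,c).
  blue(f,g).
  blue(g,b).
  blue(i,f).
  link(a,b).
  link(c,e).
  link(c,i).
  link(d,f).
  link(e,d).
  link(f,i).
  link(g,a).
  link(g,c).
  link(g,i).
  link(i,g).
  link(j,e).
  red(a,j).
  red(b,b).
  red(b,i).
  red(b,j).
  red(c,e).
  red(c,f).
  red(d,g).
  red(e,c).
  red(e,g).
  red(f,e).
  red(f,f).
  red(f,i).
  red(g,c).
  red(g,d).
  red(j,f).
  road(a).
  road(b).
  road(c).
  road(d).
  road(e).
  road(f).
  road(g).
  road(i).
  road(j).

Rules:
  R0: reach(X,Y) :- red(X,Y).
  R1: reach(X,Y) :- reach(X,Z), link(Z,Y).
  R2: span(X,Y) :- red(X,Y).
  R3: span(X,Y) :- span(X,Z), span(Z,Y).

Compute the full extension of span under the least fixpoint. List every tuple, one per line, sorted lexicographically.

round 1: derive span(a,j) via R2 from red(a,j)
round 1: derive span(b,b) via R2 from red(b,b)
round 1: derive span(b,i) via R2 from red(b,i)
round 1: derive span(b,j) via R2 from red(b,j)
round 1: derive span(c,e) via R2 from red(c,e)
round 1: derive span(c,f) via R2 from red(c,f)
round 1: derive span(d,g) via R2 from red(d,g)
round 1: derive span(e,c) via R2 from red(e,c)
round 1: derive span(e,g) via R2 from red(e,g)
round 1: derive span(f,e) via R2 from red(f,e)
round 1: derive span(f,f) via R2 from red(f,f)
round 1: derive span(f,i) via R2 from red(f,i)
round 1: derive span(g,c) via R2 from red(g,c)
round 1: derive span(g,d) via R2 from red(g,d)
round 1: derive span(j,f) via R2 from red(j,f)
round 2: derive span(a,f) via R3 from span(a,j), span(j,f)
round 2: derive span(b,f) via R3 from span(b,j), span(j,f)
round 2: derive span(c,c) via R3 from span(c,e), span(e,c)
round 2: derive span(c,g) via R3 from span(c,e), span(e,g)
round 2: derive span(c,i) via R3 from span(c,f), span(f,i)
round 2: derive span(d,c) via R3 from span(d,g), span(g,c)
round 2: derive span(d,d) via R3 from span(d,g), span(g,d)
round 2: derive span(e,d) via R3 from span(e,g), span(g,d)
round 2: derive span(e,e) via R3 from span(e,c), span(c,e)
round 2: derive span(e,f) via R3 from span(e,c), span(c,f)
round 2: derive span(f,c) via R3 from span(f,e), span(e,c)
round 2: derive span(f,g) via R3 from span(f,e), span(e,g)
round 2: derive span(g,e) via R3 from span(g,c), span(c,e)
round 2: derive span(g,f) via R3 from span(g,c), span(c,f)
round 2: derive span(g,g) via R3 from span(g,d), span(d,g)
round 2: derive span(j,e) via R3 from span(j,f), span(f,e)
round 2: derive span(j,i) via R3 from span(j,f), span(f,i)
round 3: derive span(a,c) via R3 from span(a,f), span(f,c)
round 3: derive span(a,e) via R3 from span(a,f), span(f,e)
round 3: derive span(a,g) via R3 from span(a,f), span(f,g)
round 3: derive span(a,i) via R3 from span(a,f), span(f,i)
round 3: derive span(b,c) via R3 from span(b,f), span(f,c)
round 3: derive span(b,e) via R3 from span(b,f), span(f,e)
round 3: derive span(b,g) via R3 from span(b,f), span(f,g)
round 3: derive span(c,d) via R3 from span(c,e), span(e,d)
round 3: derive span(d,e) via R3 from span(d,c), span(c,e)
round 3: derive span(d,f) via R3 from span(d,c), span(c,f)
round 3: derive span(d,i) via R3 from span(d,c), span(c,i)
round 3: derive span(e,i) via R3 from span(e,c), span(c,i)
round 3: derive span(f,d) via R3 from span(f,e), span(e,d)
round 3: derive span(g,i) via R3 from span(g,c), span(c,i)
round 3: derive span(j,c) via R3 from span(j,e), span(e,c)
round 3: derive span(j,d) via R3 from span(j,e), span(e,d)
round 3: derive span(j,g) via R3 from span(j,e), span(e,g)
round 4: derive span(a,d) via R3 from span(a,c), span(c,d)
round 4: derive span(b,d) via R3 from span(b,c), span(c,d)

span(a,c)
span(a,d)
span(a,e)
span(a,f)
span(a,g)
span(a,i)
span(a,j)
span(b,b)
span(b,c)
span(b,d)
span(b,e)
span(b,f)
span(b,g)
span(b,i)
span(b,j)
span(c,c)
span(c,d)
span(c,e)
span(c,f)
span(c,g)
span(c,i)
span(d,c)
span(d,d)
span(d,e)
span(d,f)
span(d,g)
span(d,i)
span(e,c)
span(e,d)
span(e,e)
span(e,f)
span(e,g)
span(e,i)
span(f,c)
span(f,d)
span(f,e)
span(f,f)
span(f,g)
span(f,i)
span(g,c)
span(g,d)
span(g,e)
span(g,f)
span(g,g)
span(g,i)
span(j,c)
span(j,d)
span(j,e)
span(j,f)
span(j,g)
span(j,i)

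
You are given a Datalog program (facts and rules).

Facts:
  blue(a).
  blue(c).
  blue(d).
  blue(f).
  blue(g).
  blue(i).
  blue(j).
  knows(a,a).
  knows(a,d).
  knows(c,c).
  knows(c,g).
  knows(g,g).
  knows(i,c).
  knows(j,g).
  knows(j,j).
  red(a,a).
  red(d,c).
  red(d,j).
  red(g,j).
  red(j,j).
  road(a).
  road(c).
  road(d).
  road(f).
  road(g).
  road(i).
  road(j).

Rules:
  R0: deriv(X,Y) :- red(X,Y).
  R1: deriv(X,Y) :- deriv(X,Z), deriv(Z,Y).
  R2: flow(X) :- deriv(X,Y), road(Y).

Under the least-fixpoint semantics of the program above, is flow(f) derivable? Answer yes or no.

round 1: derive deriv(a,a) via R0 from red(a,a)
round 1: derive deriv(d,c) via R0 from red(d,c)
round 1: derive deriv(d,j) via R0 from red(d,j)
round 1: derive deriv(g,j) via R0 from red(g,j)
round 1: derive deriv(j,j) via R0 from red(j,j)
round 2: derive flow(a) via R2 from deriv(a,a), road(a)
round 2: derive flow(d) via R2 from deriv(d,c), road(c)
round 2: derive flow(g) via R2 from deriv(g,j), road(j)
round 2: derive flow(j) via R2 from deriv(j,j), road(j)

no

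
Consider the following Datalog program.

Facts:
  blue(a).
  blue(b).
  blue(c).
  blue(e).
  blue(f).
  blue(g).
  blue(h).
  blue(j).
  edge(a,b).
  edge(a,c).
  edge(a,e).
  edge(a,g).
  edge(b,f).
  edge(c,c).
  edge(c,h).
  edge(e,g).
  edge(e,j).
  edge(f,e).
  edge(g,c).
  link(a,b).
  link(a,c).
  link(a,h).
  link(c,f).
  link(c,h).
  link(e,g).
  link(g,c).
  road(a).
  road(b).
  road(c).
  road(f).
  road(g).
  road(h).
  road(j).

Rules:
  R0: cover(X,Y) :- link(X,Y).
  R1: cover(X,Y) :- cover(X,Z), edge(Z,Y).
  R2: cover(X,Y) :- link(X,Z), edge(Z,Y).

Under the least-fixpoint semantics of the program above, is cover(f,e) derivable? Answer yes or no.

round 1: derive cover(a,b) via R0 from link(a,b)
round 1: derive cover(a,c) via R0 from link(a,c)
round 1: derive cover(a,h) via R0 from link(a,h)
round 1: derive cover(c,f) via R0 from link(c,f)
round 1: derive cover(c,h) via R0 from link(c,h)
round 1: derive cover(e,g) via R0 from link(e,g)
round 1: derive cover(g,c) via R0 from link(g,c)
round 1: derive cover(a,f) via R2 from link(a,b), edge(b,f)
round 1: derive cover(c,e) via R2 from link(c,f), edge(f,e)
round 1: derive cover(e,c) via R2 from link(e,g), edge(g,c)
round 1: derive cover(g,h) via R2 from link(g,c), edge(c,h)
round 2: derive cover(a,e) via R1 from cover(a,f), edge(f,e)
round 2: derive cover(c,g) via R1 from cover(c,e), edge(e,g)
round 2: derive cover(c,j) via R1 from cover(c,e), edge(e,j)
round 2: derive cover(e,h) via R1 from cover(e,c), edge(c,h)
round 3: derive cover(a,g) via R1 from cover(a,e), edge(e,g)
round 3: derive cover(a,j) via R1 from cover(a,e), edge(e,j)
round 3: derive cover(c,c) via R1 from cover(c,g), edge(g,c)

no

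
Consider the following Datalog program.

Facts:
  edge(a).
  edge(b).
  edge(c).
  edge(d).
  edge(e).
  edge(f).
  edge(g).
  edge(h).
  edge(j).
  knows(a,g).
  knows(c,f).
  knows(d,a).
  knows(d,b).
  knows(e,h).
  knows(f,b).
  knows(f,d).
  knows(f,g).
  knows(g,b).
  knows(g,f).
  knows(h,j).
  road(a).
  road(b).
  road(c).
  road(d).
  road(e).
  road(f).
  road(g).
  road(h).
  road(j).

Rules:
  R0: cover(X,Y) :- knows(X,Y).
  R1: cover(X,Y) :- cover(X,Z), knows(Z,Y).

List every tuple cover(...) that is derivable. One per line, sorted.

round 1: derive cover(a,g) via R0 from knows(a,g)
round 1: derive cover(c,f) via R0 from knows(c,f)
round 1: derive cover(d,a) via R0 from knows(d,a)
round 1: derive cover(d,b) via R0 from knows(d,b)
round 1: derive cover(e,h) via R0 from knows(e,h)
round 1: derive cover(f,b) via R0 from knows(f,b)
round 1: derive cover(f,d) via R0 from knows(f,d)
round 1: derive cover(f,g) via R0 from knows(f,g)
round 1: derive cover(g,b) via R0 from knows(g,b)
round 1: derive cover(g,f) via R0 from knows(g,f)
round 1: derive cover(h,j) via R0 from knows(h,j)
round 2: derive cover(a,b) via R1 from cover(a,g), knows(g,b)
round 2: derive cover(a,f) via R1 from cover(a,g), knows(g,f)
round 2: derive cover(c,b) via R1 from cover(c,f), knows(f,b)
round 2: derive cover(c,d) via R1 from cover(c,f), knows(f,d)
round 2: derive cover(c,g) via R1 from cover(c,f), knows(f,g)
round 2: derive cover(d,g) via R1 from cover(d,a), knows(a,g)
round 2: derive cover(e,j) via R1 from cover(e,h), knows(h,j)
round 2: derive cover(f,a) via R1 from cover(f,d), knows(d,a)
round 2: derive cover(f,f) via R1 from cover(f,g), knows(g,f)
round 2: derive cover(g,d) via R1 from cover(g,f), knows(f,d)
round 2: derive cover(g,g) via R1 from cover(g,f), knows(f,g)
round 3: derive cover(a,d) via R1 from cover(a,f), knows(f,d)
round 3: derive cover(c,a) via R1 from cover(c,d), knows(d,a)
round 3: derive cover(d,f) via R1 from cover(d,g), knows(g,f)
round 3: derive cover(g,a) via R1 from cover(g,d), knows(d,a)
round 4: derive cover(a,a) via R1 from cover(a,d), knows(d,a)
round 4: derive cover(d,d) via R1 from cover(d,f), knows(f,d)

cover(a,a)
cover(a,b)
cover(a,d)
cover(a,f)
cover(a,g)
cover(c,a)
cover(c,b)
cover(c,d)
cover(c,f)
cover(c,g)
cover(d,a)
cover(d,b)
cover(d,d)
cover(d,f)
cover(d,g)
cover(e,h)
cover(e,j)
cover(f,a)
cover(f,b)
cover(f,d)
cover(f,f)
cover(f,g)
cover(g,a)
cover(g,b)
cover(g,d)
cover(g,f)
cover(g,g)
cover(h,j)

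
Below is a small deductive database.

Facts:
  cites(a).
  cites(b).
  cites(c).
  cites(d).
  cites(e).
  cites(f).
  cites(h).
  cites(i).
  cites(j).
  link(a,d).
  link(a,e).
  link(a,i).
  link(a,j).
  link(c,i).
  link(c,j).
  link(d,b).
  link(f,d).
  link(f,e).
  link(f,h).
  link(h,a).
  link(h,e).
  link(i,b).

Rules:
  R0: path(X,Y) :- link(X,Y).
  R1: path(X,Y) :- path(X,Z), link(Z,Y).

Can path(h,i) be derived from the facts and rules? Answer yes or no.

yes

round 1: derive path(a,d) via R0 from link(a,d)
round 1: derive path(a,e) via R0 from link(a,e)
round 1: derive path(a,i) via R0 from link(a,i)
round 1: derive path(a,j) via R0 from link(a,j)
round 1: derive path(c,i) via R0 from link(c,i)
round 1: derive path(c,j) via R0 from link(c,j)
round 1: derive path(d,b) via R0 from link(d,b)
round 1: derive path(f,d) via R0 from link(f,d)
round 1: derive path(f,e) via R0 from link(f,e)
round 1: derive path(f,h) via R0 from link(f,h)
round 1: derive path(h,a) via R0 from link(h,a)
round 1: derive path(h,e) via R0 from link(h,e)
round 1: derive path(i,b) via R0 from link(i,b)
round 2: derive path(a,b) via R1 from path(a,d), link(d,b)
round 2: derive path(c,b) via R1 from path(c,i), link(i,b)
round 2: derive path(f,a) via R1 from path(f,h), link(h,a)
round 2: derive path(f,b) via R1 from path(f,d), link(d,b)
round 2: derive path(h,d) via R1 from path(h,a), link(a,d)
round 2: derive path(h,i) via R1 from path(h,a), link(a,i)
round 2: derive path(h,j) via R1 from path(h,a), link(a,j)
round 3: derive path(f,i) via R1 from path(f,a), link(a,i)
round 3: derive path(f,j) via R1 from path(f,a), link(a,j)
round 3: derive path(h,b) via R1 from path(h,d), link(d,b)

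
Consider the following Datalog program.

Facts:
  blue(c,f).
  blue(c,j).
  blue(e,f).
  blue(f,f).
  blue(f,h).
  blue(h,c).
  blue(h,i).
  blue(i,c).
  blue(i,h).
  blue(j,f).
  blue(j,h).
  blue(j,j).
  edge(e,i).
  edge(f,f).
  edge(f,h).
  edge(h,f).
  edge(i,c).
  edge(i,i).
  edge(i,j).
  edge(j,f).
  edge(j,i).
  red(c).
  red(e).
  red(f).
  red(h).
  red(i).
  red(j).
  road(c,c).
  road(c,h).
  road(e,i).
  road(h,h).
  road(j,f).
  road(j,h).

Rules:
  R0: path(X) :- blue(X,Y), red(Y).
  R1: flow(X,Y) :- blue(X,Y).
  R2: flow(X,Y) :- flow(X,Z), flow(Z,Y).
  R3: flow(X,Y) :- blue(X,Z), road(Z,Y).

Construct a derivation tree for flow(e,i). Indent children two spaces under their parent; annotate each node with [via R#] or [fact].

flow(e,i)  [via R2]
  flow(e,f)  [via R1]
    blue(e,f)  [fact]
  flow(f,i)  [via R2]
    flow(f,h)  [via R1]
      blue(f,h)  [fact]
    flow(h,i)  [via R1]
      blue(h,i)  [fact]

round 1: derive flow(c,f) via R1 from blue(c,f)
round 1: derive flow(c,j) via R1 from blue(c,j)
round 1: derive flow(e,f) via R1 from blue(e,f)
round 1: derive flow(f,f) via R1 from blue(f,f)
round 1: derive flow(f,h) via R1 from blue(f,h)
round 1: derive flow(h,c) via R1 from blue(h,c)
round 1: derive flow(h,i) via R1 from blue(h,i)
round 1: derive flow(i,c) via R1 from blue(i,c)
round 1: derive flow(i,h) via R1 from blue(i,h)
round 1: derive flow(j,f) via R1 from blue(j,f)
round 1: derive flow(j,h) via R1 from blue(j,h)
round 1: derive flow(j,j) via R1 from blue(j,j)
round 1: derive flow(c,h) via R3 from blue(c,j), road(j,h)
round 1: derive flow(h,h) via R3 from blue(h,c), road(c,h)
round 2: derive flow(c,c) via R2 from flow(c,h), flow(h,c)
round 2: derive flow(c,i) via R2 from flow(c,h), flow(h,i)
round 2: derive flow(e,h) via R2 from flow(e,f), flow(f,h)
round 2: derive flow(f,c) via R2 from flow(f,h), flow(h,c)
round 2: derive flow(f,i) via R2 from flow(f,h), flow(h,i)
round 2: derive flow(h,f) via R2 from flow(h,c), flow(c,f)
round 2: derive flow(h,j) via R2 from flow(h,c), flow(c,j)
round 2: derive flow(i,f) via R2 from flow(i,c), flow(c,f)
round 2: derive flow(i,i) via R2 from flow(i,h), flow(h,i)
round 2: derive flow(i,j) via R2 from flow(i,c), flow(c,j)
round 2: derive flow(j,c) via R2 from flow(j,h), flow(h,c)
round 2: derive flow(j,i) via R2 from flow(j,h), flow(h,i)
round 3: derive flow(e,c) via R2 from flow(e,f), flow(f,c)
round 3: derive flow(e,i) via R2 from flow(e,f), flow(f,i)
round 3: derive flow(e,j) via R2 from flow(e,h), flow(h,j)
round 3: derive flow(f,j) via R2 from flow(f,c), flow(c,j)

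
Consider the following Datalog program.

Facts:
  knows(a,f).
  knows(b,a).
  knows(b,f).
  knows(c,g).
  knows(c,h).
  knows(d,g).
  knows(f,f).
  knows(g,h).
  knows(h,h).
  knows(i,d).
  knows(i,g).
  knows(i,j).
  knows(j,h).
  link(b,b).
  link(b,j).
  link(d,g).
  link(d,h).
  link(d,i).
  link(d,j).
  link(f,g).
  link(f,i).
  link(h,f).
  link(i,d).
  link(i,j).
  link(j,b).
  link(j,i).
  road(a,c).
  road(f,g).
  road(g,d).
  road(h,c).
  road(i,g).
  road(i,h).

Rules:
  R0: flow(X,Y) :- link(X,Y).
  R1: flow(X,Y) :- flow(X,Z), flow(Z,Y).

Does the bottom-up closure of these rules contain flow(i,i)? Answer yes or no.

round 1: derive flow(b,b) via R0 from link(b,b)
round 1: derive flow(b,j) via R0 from link(b,j)
round 1: derive flow(d,g) via R0 from link(d,g)
round 1: derive flow(d,h) via R0 from link(d,h)
round 1: derive flow(d,i) via R0 from link(d,i)
round 1: derive flow(d,j) via R0 from link(d,j)
round 1: derive flow(f,g) via R0 from link(f,g)
round 1: derive flow(f,i) via R0 from link(f,i)
round 1: derive flow(h,f) via R0 from link(h,f)
round 1: derive flow(i,d) via R0 from link(i,d)
round 1: derive flow(i,j) via R0 from link(i,j)
round 1: derive flow(j,b) via R0 from link(j,b)
round 1: derive flow(j,i) via R0 from link(j,i)
round 2: derive flow(b,i) via R1 from flow(b,j), flow(j,i)
round 2: derive flow(d,b) via R1 from flow(d,j), flow(j,b)
round 2: derive flow(d,d) via R1 from flow(d,i), flow(i,d)
round 2: derive flow(d,f) via R1 from flow(d,h), flow(h,f)
round 2: derive flow(f,d) via R1 from flow(f,i), flow(i,d)
round 2: derive flow(f,j) via R1 from flow(f,i), flow(i,j)
round 2: derive flow(h,g) via R1 from flow(h,f), flow(f,g)
round 2: derive flow(h,i) via R1 from flow(h,f), flow(f,i)
round 2: derive flow(i,b) via R1 from flow(i,j), flow(j,b)
round 2: derive flow(i,g) via R1 from flow(i,d), flow(d,g)
round 2: derive flow(i,h) via R1 from flow(i,d), flow(d,h)
round 2: derive flow(i,i) via R1 from flow(i,d), flow(d,i)
round 2: derive flow(j,d) via R1 from flow(j,i), flow(i,d)
round 2: derive flow(j,j) via R1 from flow(j,b), flow(b,j)
round 3: derive flow(b,d) via R1 from flow(b,i), flow(i,d)
round 3: derive flow(b,g) via R1 from flow(b,i), flow(i,g)
round 3: derive flow(b,h) via R1 from flow(b,i), flow(i,h)
round 3: derive flow(f,b) via R1 from flow(f,d), flow(d,b)
round 3: derive flow(f,f) via R1 from flow(f,d), flow(d,f)
round 3: derive flow(f,h) via R1 from flow(f,d), flow(d,h)
round 3: derive flow(h,b) via R1 from flow(h,i), flow(i,b)
round 3: derive flow(h,d) via R1 from flow(h,f), flow(f,d)
round 3: derive flow(h,h) via R1 from flow(h,i), flow(i,h)
round 3: derive flow(h,j) via R1 from flow(h,f), flow(f,j)
round 3: derive flow(i,f) via R1 from flow(i,d), flow(d,f)
round 3: derive flow(j,f) via R1 from flow(j,d), flow(d,f)
round 3: derive flow(j,g) via R1 from flow(j,d), flow(d,g)
round 3: derive flow(j,h) via R1 from flow(j,d), flow(d,h)
round 4: derive flow(b,f) via R1 from flow(b,d), flow(d,f)

yes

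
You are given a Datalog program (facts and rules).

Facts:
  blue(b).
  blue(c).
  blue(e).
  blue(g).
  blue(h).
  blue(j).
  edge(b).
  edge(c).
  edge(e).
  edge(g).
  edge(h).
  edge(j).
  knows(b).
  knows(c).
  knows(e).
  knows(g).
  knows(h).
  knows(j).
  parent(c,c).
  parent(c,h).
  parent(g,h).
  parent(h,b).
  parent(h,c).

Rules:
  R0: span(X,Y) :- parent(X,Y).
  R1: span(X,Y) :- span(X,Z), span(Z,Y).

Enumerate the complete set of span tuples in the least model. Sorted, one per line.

span(c,b)
span(c,c)
span(c,h)
span(g,b)
span(g,c)
span(g,h)
span(h,b)
span(h,c)
span(h,h)

round 1: derive span(c,c) via R0 from parent(c,c)
round 1: derive span(c,h) via R0 from parent(c,h)
round 1: derive span(g,h) via R0 from parent(g,h)
round 1: derive span(h,b) via R0 from parent(h,b)
round 1: derive span(h,c) via R0 from parent(h,c)
round 2: derive span(c,b) via R1 from span(c,h), span(h,b)
round 2: derive span(g,b) via R1 from span(g,h), span(h,b)
round 2: derive span(g,c) via R1 from span(g,h), span(h,c)
round 2: derive span(h,h) via R1 from span(h,c), span(c,h)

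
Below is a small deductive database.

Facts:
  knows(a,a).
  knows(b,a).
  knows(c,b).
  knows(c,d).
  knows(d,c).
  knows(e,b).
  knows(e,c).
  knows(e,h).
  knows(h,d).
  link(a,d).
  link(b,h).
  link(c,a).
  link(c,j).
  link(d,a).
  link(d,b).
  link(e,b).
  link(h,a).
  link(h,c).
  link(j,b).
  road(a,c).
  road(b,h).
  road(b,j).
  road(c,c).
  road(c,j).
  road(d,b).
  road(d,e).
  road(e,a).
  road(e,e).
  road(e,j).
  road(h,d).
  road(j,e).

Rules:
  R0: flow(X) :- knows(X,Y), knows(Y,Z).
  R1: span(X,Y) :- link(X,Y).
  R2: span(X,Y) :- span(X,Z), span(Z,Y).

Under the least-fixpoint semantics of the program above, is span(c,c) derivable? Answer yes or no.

yes

round 1: derive span(a,d) via R1 from link(a,d)
round 1: derive span(b,h) via R1 from link(b,h)
round 1: derive span(c,a) via R1 from link(c,a)
round 1: derive span(c,j) via R1 from link(c,j)
round 1: derive span(d,a) via R1 from link(d,a)
round 1: derive span(d,b) via R1 from link(d,b)
round 1: derive span(e,b) via R1 from link(e,b)
round 1: derive span(h,a) via R1 from link(h,a)
round 1: derive span(h,c) via R1 from link(h,c)
round 1: derive span(j,b) via R1 from link(j,b)
round 2: derive span(a,a) via R2 from span(a,d), span(d,a)
round 2: derive span(a,b) via R2 from span(a,d), span(d,b)
round 2: derive span(b,a) via R2 from span(b,h), span(h,a)
round 2: derive span(b,c) via R2 from span(b,h), span(h,c)
round 2: derive span(c,b) via R2 from span(c,j), span(j,b)
round 2: derive span(c,d) via R2 from span(c,a), span(a,d)
round 2: derive span(d,d) via R2 from span(d,a), span(a,d)
round 2: derive span(d,h) via R2 from span(d,b), span(b,h)
round 2: derive span(e,h) via R2 from span(e,b), span(b,h)
round 2: derive span(h,d) via R2 from span(h,a), span(a,d)
round 2: derive span(h,j) via R2 from span(h,c), span(c,j)
round 2: derive span(j,h) via R2 from span(j,b), span(b,h)
round 3: derive span(a,c) via R2 from span(a,b), span(b,c)
round 3: derive span(a,h) via R2 from span(a,b), span(b,h)
round 3: derive span(b,b) via R2 from span(b,a), span(a,b)
round 3: derive span(b,d) via R2 from span(b,a), span(a,d)
round 3: derive span(b,j) via R2 from span(b,c), span(c,j)
round 3: derive span(c,c) via R2 from span(c,b), span(b,c)
round 3: derive span(c,h) via R2 from span(c,b), span(b,h)
round 3: derive span(d,c) via R2 from span(d,b), span(b,c)
round 3: derive span(d,j) via R2 from span(d,h), span(h,j)
round 3: derive span(e,a) via R2 from span(e,b), span(b,a)
round 3: derive span(e,c) via R2 from span(e,b), span(b,c)
round 3: derive span(e,d) via R2 from span(e,h), span(h,d)
round 3: derive span(e,j) via R2 from span(e,h), span(h,j)
round 3: derive span(h,b) via R2 from span(h,a), span(a,b)
round 3: derive span(h,h) via R2 from span(h,d), span(d,h)
round 3: derive span(j,a) via R2 from span(j,b), span(b,a)
round 3: derive span(j,c) via R2 from span(j,b), span(b,c)
round 3: derive span(j,d) via R2 from span(j,h), span(h,d)
round 3: derive span(j,j) via R2 from span(j,h), span(h,j)
round 4: derive span(a,j) via R2 from span(a,b), span(b,j)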